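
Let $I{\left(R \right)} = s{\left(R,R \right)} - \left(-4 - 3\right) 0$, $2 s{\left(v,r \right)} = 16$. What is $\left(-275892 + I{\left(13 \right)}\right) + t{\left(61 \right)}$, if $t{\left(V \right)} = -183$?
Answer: $-276067$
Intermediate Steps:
$s{\left(v,r \right)} = 8$ ($s{\left(v,r \right)} = \frac{1}{2} \cdot 16 = 8$)
$I{\left(R \right)} = 8$ ($I{\left(R \right)} = 8 - \left(-4 - 3\right) 0 = 8 - \left(-7\right) 0 = 8 - 0 = 8 + 0 = 8$)
$\left(-275892 + I{\left(13 \right)}\right) + t{\left(61 \right)} = \left(-275892 + 8\right) - 183 = -275884 - 183 = -276067$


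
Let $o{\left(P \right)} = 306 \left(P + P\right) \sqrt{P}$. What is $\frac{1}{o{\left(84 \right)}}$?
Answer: $\frac{\sqrt{21}}{2159136} \approx 2.1224 \cdot 10^{-6}$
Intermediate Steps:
$o{\left(P \right)} = 612 P^{\frac{3}{2}}$ ($o{\left(P \right)} = 306 \cdot 2 P \sqrt{P} = 612 P \sqrt{P} = 612 P^{\frac{3}{2}}$)
$\frac{1}{o{\left(84 \right)}} = \frac{1}{612 \cdot 84^{\frac{3}{2}}} = \frac{1}{612 \cdot 168 \sqrt{21}} = \frac{1}{102816 \sqrt{21}} = \frac{\sqrt{21}}{2159136}$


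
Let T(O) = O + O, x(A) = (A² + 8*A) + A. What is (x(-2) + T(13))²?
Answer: 144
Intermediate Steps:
x(A) = A² + 9*A
T(O) = 2*O
(x(-2) + T(13))² = (-2*(9 - 2) + 2*13)² = (-2*7 + 26)² = (-14 + 26)² = 12² = 144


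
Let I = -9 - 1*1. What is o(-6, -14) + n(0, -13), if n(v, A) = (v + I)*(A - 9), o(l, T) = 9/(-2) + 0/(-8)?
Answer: 431/2 ≈ 215.50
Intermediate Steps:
o(l, T) = -9/2 (o(l, T) = 9*(-½) + 0*(-⅛) = -9/2 + 0 = -9/2)
I = -10 (I = -9 - 1 = -10)
n(v, A) = (-10 + v)*(-9 + A) (n(v, A) = (v - 10)*(A - 9) = (-10 + v)*(-9 + A))
o(-6, -14) + n(0, -13) = -9/2 + (90 - 10*(-13) - 9*0 - 13*0) = -9/2 + (90 + 130 + 0 + 0) = -9/2 + 220 = 431/2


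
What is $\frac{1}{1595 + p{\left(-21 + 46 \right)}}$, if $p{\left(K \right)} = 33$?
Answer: $\frac{1}{1628} \approx 0.00061425$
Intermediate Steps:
$\frac{1}{1595 + p{\left(-21 + 46 \right)}} = \frac{1}{1595 + 33} = \frac{1}{1628}$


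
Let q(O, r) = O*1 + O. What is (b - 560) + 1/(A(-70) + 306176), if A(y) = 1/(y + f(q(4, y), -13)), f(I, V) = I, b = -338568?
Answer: -6437636641546/18982911 ≈ -3.3913e+5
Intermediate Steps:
q(O, r) = 2*O (q(O, r) = O + O = 2*O)
A(y) = 1/(8 + y) (A(y) = 1/(y + 2*4) = 1/(y + 8) = 1/(8 + y))
(b - 560) + 1/(A(-70) + 306176) = (-338568 - 560) + 1/(1/(8 - 70) + 306176) = -339128 + 1/(1/(-62) + 306176) = -339128 + 1/(-1/62 + 306176) = -339128 + 1/(18982911/62) = -339128 + 62/18982911 = -6437636641546/18982911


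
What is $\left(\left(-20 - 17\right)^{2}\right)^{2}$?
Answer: $1874161$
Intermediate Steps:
$\left(\left(-20 - 17\right)^{2}\right)^{2} = \left(\left(-37\right)^{2}\right)^{2} = 1369^{2} = 1874161$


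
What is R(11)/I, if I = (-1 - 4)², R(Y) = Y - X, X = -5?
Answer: 16/25 ≈ 0.64000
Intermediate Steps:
R(Y) = 5 + Y (R(Y) = Y - 1*(-5) = Y + 5 = 5 + Y)
I = 25 (I = (-5)² = 25)
R(11)/I = (5 + 11)/25 = 16*(1/25) = 16/25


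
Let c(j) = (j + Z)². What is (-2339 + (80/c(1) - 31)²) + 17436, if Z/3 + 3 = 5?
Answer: 38318618/2401 ≈ 15959.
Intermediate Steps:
Z = 6 (Z = -9 + 3*5 = -9 + 15 = 6)
c(j) = (6 + j)² (c(j) = (j + 6)² = (6 + j)²)
(-2339 + (80/c(1) - 31)²) + 17436 = (-2339 + (80/((6 + 1)²) - 31)²) + 17436 = (-2339 + (80/(7²) - 31)²) + 17436 = (-2339 + (80/49 - 31)²) + 17436 = (-2339 + (-1439/49)²) + 17436 = (-2339 + 2070721/2401) + 17436 = -3545218/2401 + 17436 = 38318618/2401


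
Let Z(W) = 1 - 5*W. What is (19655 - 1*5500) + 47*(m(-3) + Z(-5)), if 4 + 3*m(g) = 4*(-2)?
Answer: 15189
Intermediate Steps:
m(g) = -4 (m(g) = -4/3 + (4*(-2))/3 = -4/3 + (⅓)*(-8) = -4/3 - 8/3 = -4)
(19655 - 1*5500) + 47*(m(-3) + Z(-5)) = (19655 - 1*5500) + 47*(-4 + (1 - 5*(-5))) = (19655 - 5500) + 47*(-4 + (1 + 25)) = 14155 + 47*(-4 + 26) = 14155 + 47*22 = 14155 + 1034 = 15189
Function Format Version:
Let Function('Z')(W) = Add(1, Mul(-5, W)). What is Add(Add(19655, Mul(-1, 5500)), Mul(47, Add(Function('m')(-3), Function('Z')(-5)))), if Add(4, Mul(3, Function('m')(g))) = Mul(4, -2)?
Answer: 15189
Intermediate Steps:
Function('m')(g) = -4 (Function('m')(g) = Add(Rational(-4, 3), Mul(Rational(1, 3), Mul(4, -2))) = Add(Rational(-4, 3), Mul(Rational(1, 3), -8)) = Add(Rational(-4, 3), Rational(-8, 3)) = -4)
Add(Add(19655, Mul(-1, 5500)), Mul(47, Add(Function('m')(-3), Function('Z')(-5)))) = Add(Add(19655, Mul(-1, 5500)), Mul(47, Add(-4, Add(1, Mul(-5, -5))))) = Add(Add(19655, -5500), Mul(47, Add(-4, Add(1, 25)))) = Add(14155, Mul(47, Add(-4, 26))) = Add(14155, Mul(47, 22)) = Add(14155, 1034) = 15189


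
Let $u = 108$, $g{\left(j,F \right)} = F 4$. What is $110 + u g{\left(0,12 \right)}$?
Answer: $5294$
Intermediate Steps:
$g{\left(j,F \right)} = 4 F$
$110 + u g{\left(0,12 \right)} = 110 + 108 \cdot 4 \cdot 12 = 110 + 108 \cdot 48 = 110 + 5184 = 5294$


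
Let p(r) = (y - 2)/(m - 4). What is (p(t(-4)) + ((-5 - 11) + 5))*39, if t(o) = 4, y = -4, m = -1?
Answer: -1911/5 ≈ -382.20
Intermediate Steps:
p(r) = 6/5 (p(r) = (-4 - 2)/(-1 - 4) = -6/(-5) = -6*(-⅕) = 6/5)
(p(t(-4)) + ((-5 - 11) + 5))*39 = (6/5 + ((-5 - 11) + 5))*39 = (6/5 + (-16 + 5))*39 = (6/5 - 11)*39 = -49/5*39 = -1911/5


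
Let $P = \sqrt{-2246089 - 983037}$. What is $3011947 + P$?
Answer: $3011947 + i \sqrt{3229126} \approx 3.0119 \cdot 10^{6} + 1797.0 i$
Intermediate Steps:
$P = i \sqrt{3229126}$ ($P = \sqrt{-3229126} = i \sqrt{3229126} \approx 1797.0 i$)
$3011947 + P = 3011947 + i \sqrt{3229126}$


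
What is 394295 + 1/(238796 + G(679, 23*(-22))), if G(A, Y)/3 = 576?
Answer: 94837410581/240524 ≈ 3.9430e+5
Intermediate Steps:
G(A, Y) = 1728 (G(A, Y) = 3*576 = 1728)
394295 + 1/(238796 + G(679, 23*(-22))) = 394295 + 1/(238796 + 1728) = 394295 + 1/240524 = 94837410581/240524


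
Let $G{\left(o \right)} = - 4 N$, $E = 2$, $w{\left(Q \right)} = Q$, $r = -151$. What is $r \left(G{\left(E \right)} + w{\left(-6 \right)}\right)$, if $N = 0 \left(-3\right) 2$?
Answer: $906$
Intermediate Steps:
$N = 0$ ($N = 0 \cdot 2 = 0$)
$G{\left(o \right)} = 0$ ($G{\left(o \right)} = \left(-4\right) 0 = 0$)
$r \left(G{\left(E \right)} + w{\left(-6 \right)}\right) = - 151 \left(0 - 6\right) = \left(-151\right) \left(-6\right) = 906$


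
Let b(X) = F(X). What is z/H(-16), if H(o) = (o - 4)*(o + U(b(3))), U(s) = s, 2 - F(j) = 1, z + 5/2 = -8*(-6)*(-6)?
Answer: -581/600 ≈ -0.96833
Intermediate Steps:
z = -581/2 (z = -5/2 - 8*(-6)*(-6) = -5/2 + 48*(-6) = -5/2 - 288 = -581/2 ≈ -290.50)
F(j) = 1 (F(j) = 2 - 1*1 = 2 - 1 = 1)
b(X) = 1
H(o) = (1 + o)*(-4 + o) (H(o) = (o - 4)*(o + 1) = (-4 + o)*(1 + o) = (1 + o)*(-4 + o))
z/H(-16) = -581/(2*(-4 + (-16)**2 - 3*(-16))) = -581/(2*(-4 + 256 + 48)) = -581/2/300 = -581/2*1/300 = -581/600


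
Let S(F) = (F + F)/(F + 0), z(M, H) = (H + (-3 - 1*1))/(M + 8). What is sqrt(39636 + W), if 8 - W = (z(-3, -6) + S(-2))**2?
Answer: 2*sqrt(9911) ≈ 199.11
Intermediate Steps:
z(M, H) = (-4 + H)/(8 + M) (z(M, H) = (H + (-3 - 1))/(8 + M) = (H - 4)/(8 + M) = (-4 + H)/(8 + M))
S(F) = 2 (S(F) = (2*F)/F = 2)
W = 8 (W = 8 - ((-4 - 6)/(8 - 3) + 2)**2 = 8 - (-10/5 + 2)**2 = 8 - ((1/5)*(-10) + 2)**2 = 8 - (-2 + 2)**2 = 8 - 1*0**2 = 8 - 1*0 = 8 + 0 = 8)
sqrt(39636 + W) = sqrt(39636 + 8) = sqrt(39644) = 2*sqrt(9911)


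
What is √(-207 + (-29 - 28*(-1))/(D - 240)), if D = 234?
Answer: I*√7446/6 ≈ 14.382*I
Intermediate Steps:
√(-207 + (-29 - 28*(-1))/(D - 240)) = √(-207 + (-29 - 28*(-1))/(234 - 240)) = √(-207 + (-29 + 28)/(-6)) = √(-207 - 1*(-⅙)) = √(-207 + ⅙) = √(-1241/6) = I*√7446/6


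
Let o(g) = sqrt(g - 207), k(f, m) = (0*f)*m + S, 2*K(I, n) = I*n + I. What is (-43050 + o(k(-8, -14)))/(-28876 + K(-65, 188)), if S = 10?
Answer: 86100/70037 - 2*I*sqrt(197)/70037 ≈ 1.2294 - 0.00040081*I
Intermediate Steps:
K(I, n) = I/2 + I*n/2 (K(I, n) = (I*n + I)/2 = (I + I*n)/2 = I/2 + I*n/2)
k(f, m) = 10 (k(f, m) = (0*f)*m + 10 = 0*m + 10 = 0 + 10 = 10)
o(g) = sqrt(-207 + g)
(-43050 + o(k(-8, -14)))/(-28876 + K(-65, 188)) = (-43050 + sqrt(-207 + 10))/(-28876 + (1/2)*(-65)*(1 + 188)) = (-43050 + sqrt(-197))/(-28876 + (1/2)*(-65)*189) = (-43050 + I*sqrt(197))/(-28876 - 12285/2) = (-43050 + I*sqrt(197))/(-70037/2) = (-43050 + I*sqrt(197))*(-2/70037) = 86100/70037 - 2*I*sqrt(197)/70037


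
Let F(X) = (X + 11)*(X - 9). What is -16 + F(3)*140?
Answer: -11776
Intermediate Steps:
F(X) = (-9 + X)*(11 + X) (F(X) = (11 + X)*(-9 + X) = (-9 + X)*(11 + X))
-16 + F(3)*140 = -16 + (-99 + 3² + 2*3)*140 = -16 + (-99 + 9 + 6)*140 = -16 - 84*140 = -16 - 11760 = -11776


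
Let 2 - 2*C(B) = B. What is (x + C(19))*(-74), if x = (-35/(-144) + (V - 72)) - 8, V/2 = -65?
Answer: 1162873/72 ≈ 16151.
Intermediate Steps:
V = -130 (V = 2*(-65) = -130)
C(B) = 1 - B/2
x = -30205/144 (x = (-35/(-144) + (-130 - 72)) - 8 = (-35*(-1/144) - 202) - 8 = (35/144 - 202) - 8 = -29053/144 - 8 = -30205/144 ≈ -209.76)
(x + C(19))*(-74) = (-30205/144 + (1 - ½*19))*(-74) = (-30205/144 + (1 - 19/2))*(-74) = (-30205/144 - 17/2)*(-74) = -31429/144*(-74) = 1162873/72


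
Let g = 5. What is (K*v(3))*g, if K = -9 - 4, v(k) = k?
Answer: -195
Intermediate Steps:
K = -13
(K*v(3))*g = -13*3*5 = -39*5 = -195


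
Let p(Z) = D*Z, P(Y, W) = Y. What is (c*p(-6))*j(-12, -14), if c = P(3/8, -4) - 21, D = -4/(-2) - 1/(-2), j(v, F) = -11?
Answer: -27225/8 ≈ -3403.1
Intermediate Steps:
D = 5/2 (D = -4*(-1/2) - 1*(-1/2) = 2 + 1/2 = 5/2 ≈ 2.5000)
p(Z) = 5*Z/2
c = -165/8 (c = 3/8 - 21 = -165/8 ≈ -20.625)
(c*p(-6))*j(-12, -14) = -825*(-6)/16*(-11) = -165/8*(-15)*(-11) = (2475/8)*(-11) = -27225/8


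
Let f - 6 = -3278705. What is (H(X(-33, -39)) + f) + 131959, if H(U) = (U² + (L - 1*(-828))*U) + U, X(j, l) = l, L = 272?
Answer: -3188158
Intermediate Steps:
f = -3278699 (f = 6 - 3278705 = -3278699)
H(U) = U² + 1101*U (H(U) = (U² + (272 - 1*(-828))*U) + U = (U² + (272 + 828)*U) + U = (U² + 1100*U) + U = U² + 1101*U)
(H(X(-33, -39)) + f) + 131959 = (-39*(1101 - 39) - 3278699) + 131959 = (-39*1062 - 3278699) + 131959 = (-41418 - 3278699) + 131959 = -3320117 + 131959 = -3188158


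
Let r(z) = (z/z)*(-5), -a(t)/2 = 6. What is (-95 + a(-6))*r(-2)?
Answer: 535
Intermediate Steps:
a(t) = -12 (a(t) = -2*6 = -12)
r(z) = -5 (r(z) = 1*(-5) = -5)
(-95 + a(-6))*r(-2) = (-95 - 12)*(-5) = -107*(-5) = 535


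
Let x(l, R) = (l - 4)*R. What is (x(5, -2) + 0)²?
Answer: 4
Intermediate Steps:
x(l, R) = R*(-4 + l) (x(l, R) = (-4 + l)*R = R*(-4 + l))
(x(5, -2) + 0)² = (-2*(-4 + 5) + 0)² = (-2*1 + 0)² = (-2 + 0)² = (-2)² = 4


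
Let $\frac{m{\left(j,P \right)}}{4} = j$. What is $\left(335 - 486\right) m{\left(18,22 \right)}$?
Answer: $-10872$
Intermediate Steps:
$m{\left(j,P \right)} = 4 j$
$\left(335 - 486\right) m{\left(18,22 \right)} = \left(335 - 486\right) 4 \cdot 18 = \left(-151\right) 72 = -10872$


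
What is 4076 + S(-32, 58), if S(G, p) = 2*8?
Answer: 4092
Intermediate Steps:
S(G, p) = 16
4076 + S(-32, 58) = 4076 + 16 = 4092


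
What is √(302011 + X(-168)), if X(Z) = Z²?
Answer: √330235 ≈ 574.66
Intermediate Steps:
√(302011 + X(-168)) = √(302011 + (-168)²) = √(302011 + 28224) = √330235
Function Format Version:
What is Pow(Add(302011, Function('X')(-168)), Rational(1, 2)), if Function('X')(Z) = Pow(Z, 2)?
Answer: Pow(330235, Rational(1, 2)) ≈ 574.66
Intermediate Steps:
Pow(Add(302011, Function('X')(-168)), Rational(1, 2)) = Pow(Add(302011, Pow(-168, 2)), Rational(1, 2)) = Pow(Add(302011, 28224), Rational(1, 2)) = Pow(330235, Rational(1, 2))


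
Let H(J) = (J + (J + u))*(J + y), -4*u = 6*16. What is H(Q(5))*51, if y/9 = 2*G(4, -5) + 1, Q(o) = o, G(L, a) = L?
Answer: -61404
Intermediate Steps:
u = -24 (u = -3*16/2 = -1/4*96 = -24)
y = 81 (y = 9*(2*4 + 1) = 9*(8 + 1) = 9*9 = 81)
H(J) = (-24 + 2*J)*(81 + J) (H(J) = (J + (J - 24))*(J + 81) = (J + (-24 + J))*(81 + J) = (-24 + 2*J)*(81 + J))
H(Q(5))*51 = (-1944 + 2*5**2 + 138*5)*51 = (-1944 + 2*25 + 690)*51 = (-1944 + 50 + 690)*51 = -1204*51 = -61404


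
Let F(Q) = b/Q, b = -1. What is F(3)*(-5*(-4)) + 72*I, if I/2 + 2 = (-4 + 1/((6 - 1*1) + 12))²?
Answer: 1683772/867 ≈ 1942.1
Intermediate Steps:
F(Q) = -1/Q
I = 7822/289 (I = -4 + 2*(-4 + 1/((6 - 1*1) + 12))² = -4 + 2*(-4 + 1/((6 - 1) + 12))² = -4 + 2*(-4 + 1/(5 + 12))² = -4 + 2*(-4 + 1/17)² = -4 + 2*(-67/17)² = -4 + 2*(4489/289) = -4 + 8978/289 = 7822/289 ≈ 27.066)
F(3)*(-5*(-4)) + 72*I = (-1/3)*(-5*(-4)) + 72*(7822/289) = -1*⅓*20 + 563184/289 = -⅓*20 + 563184/289 = -20/3 + 563184/289 = 1683772/867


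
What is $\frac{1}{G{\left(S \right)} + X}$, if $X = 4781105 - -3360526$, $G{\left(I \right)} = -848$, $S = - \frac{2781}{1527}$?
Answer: $\frac{1}{8140783} \approx 1.2284 \cdot 10^{-7}$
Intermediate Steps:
$S = - \frac{927}{509}$ ($S = \left(-2781\right) \frac{1}{1527} = - \frac{927}{509} \approx -1.8212$)
$X = 8141631$ ($X = 4781105 + 3360526 = 8141631$)
$\frac{1}{G{\left(S \right)} + X} = \frac{1}{-848 + 8141631} = \frac{1}{8140783}$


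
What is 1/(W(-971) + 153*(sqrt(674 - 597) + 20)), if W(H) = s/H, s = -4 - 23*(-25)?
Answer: 2884539019/7125528832108 - 144254673*sqrt(77)/7125528832108 ≈ 0.00022717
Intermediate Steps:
s = 571 (s = -4 + 575 = 571)
W(H) = 571/H
1/(W(-971) + 153*(sqrt(674 - 597) + 20)) = 1/(571/(-971) + 153*(sqrt(674 - 597) + 20)) = 1/(571*(-1/971) + 153*(sqrt(77) + 20)) = 1/(-571/971 + 153*(20 + sqrt(77))) = 1/(-571/971 + (3060 + 153*sqrt(77))) = 1/(2970689/971 + 153*sqrt(77))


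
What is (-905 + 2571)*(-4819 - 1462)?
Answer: -10464146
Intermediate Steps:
(-905 + 2571)*(-4819 - 1462) = 1666*(-6281) = -10464146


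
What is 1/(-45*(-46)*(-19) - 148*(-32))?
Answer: -1/34594 ≈ -2.8907e-5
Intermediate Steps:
1/(-45*(-46)*(-19) - 148*(-32)) = 1/(2070*(-19) + 4736) = 1/(-39330 + 4736) = 1/(-34594) = -1/34594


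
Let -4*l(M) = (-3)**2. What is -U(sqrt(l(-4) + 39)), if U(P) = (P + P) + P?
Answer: -21*sqrt(3)/2 ≈ -18.187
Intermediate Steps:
l(M) = -9/4 (l(M) = -1/4*(-3)**2 = -1/4*9 = -9/4)
U(P) = 3*P (U(P) = 2*P + P = 3*P)
-U(sqrt(l(-4) + 39)) = -3*sqrt(-9/4 + 39) = -3*sqrt(147/4) = -3*7*sqrt(3)/2 = -21*sqrt(3)/2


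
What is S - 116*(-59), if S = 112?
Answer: 6956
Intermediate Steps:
S - 116*(-59) = 112 - 116*(-59) = 112 + 6844 = 6956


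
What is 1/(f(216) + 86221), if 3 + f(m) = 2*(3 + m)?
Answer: 1/86656 ≈ 1.1540e-5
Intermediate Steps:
f(m) = 3 + 2*m (f(m) = -3 + 2*(3 + m) = -3 + (6 + 2*m) = 3 + 2*m)
1/(f(216) + 86221) = 1/((3 + 2*216) + 86221) = 1/((3 + 432) + 86221) = 1/(435 + 86221) = 1/86656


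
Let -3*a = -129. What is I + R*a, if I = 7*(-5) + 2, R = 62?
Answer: 2633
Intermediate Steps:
a = 43 (a = -⅓*(-129) = 43)
I = -33 (I = -35 + 2 = -33)
I + R*a = -33 + 62*43 = -33 + 2666 = 2633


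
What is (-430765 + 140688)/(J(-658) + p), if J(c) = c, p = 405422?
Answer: -290077/404764 ≈ -0.71666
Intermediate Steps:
(-430765 + 140688)/(J(-658) + p) = (-430765 + 140688)/(-658 + 405422) = -290077/404764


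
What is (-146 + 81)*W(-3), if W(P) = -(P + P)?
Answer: -390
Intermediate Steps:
W(P) = -2*P
(-146 + 81)*W(-3) = (-146 + 81)*(-2*(-3)) = -65*6 = -390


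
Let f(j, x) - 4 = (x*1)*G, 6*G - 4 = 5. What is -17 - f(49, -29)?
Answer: 45/2 ≈ 22.500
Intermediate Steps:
G = 3/2 (G = ⅔ + (⅙)*5 = ⅔ + ⅚ = 3/2 ≈ 1.5000)
f(j, x) = 4 + 3*x/2 (f(j, x) = 4 + (x*1)*(3/2) = 4 + x*(3/2) = 4 + 3*x/2)
-17 - f(49, -29) = -17 - (4 + (3/2)*(-29)) = -17 - (4 - 87/2) = -17 - 1*(-79/2) = -17 + 79/2 = 45/2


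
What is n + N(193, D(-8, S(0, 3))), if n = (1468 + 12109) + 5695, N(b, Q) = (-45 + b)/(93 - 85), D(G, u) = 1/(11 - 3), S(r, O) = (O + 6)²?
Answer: 38581/2 ≈ 19291.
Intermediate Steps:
S(r, O) = (6 + O)²
D(G, u) = ⅛ (D(G, u) = 1/8 = ⅛)
N(b, Q) = -45/8 + b/8 (N(b, Q) = (-45 + b)/8 = (-45 + b)*(⅛) = -45/8 + b/8)
n = 19272 (n = 13577 + 5695 = 19272)
n + N(193, D(-8, S(0, 3))) = 19272 + (-45/8 + (⅛)*193) = 19272 + (-45/8 + 193/8) = 19272 + 37/2 = 38581/2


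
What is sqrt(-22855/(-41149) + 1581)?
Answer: 8*sqrt(41843019034)/41149 ≈ 39.769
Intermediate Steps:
sqrt(-22855/(-41149) + 1581) = sqrt(-22855*(-1/41149) + 1581) = sqrt(22855/41149 + 1581) = sqrt(65079424/41149) = 8*sqrt(41843019034)/41149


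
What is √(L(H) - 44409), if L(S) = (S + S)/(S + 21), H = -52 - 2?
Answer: I*√5373093/11 ≈ 210.73*I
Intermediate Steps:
H = -54
L(S) = 2*S/(21 + S) (L(S) = (2*S)/(21 + S) = 2*S/(21 + S))
√(L(H) - 44409) = √(2*(-54)/(21 - 54) - 44409) = √(2*(-54)/(-33) - 44409) = √(2*(-54)*(-1/33) - 44409) = √(36/11 - 44409) = √(-488463/11) = I*√5373093/11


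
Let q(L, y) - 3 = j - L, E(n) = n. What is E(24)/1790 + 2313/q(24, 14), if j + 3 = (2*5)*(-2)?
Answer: -2069607/39380 ≈ -52.555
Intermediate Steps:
j = -23 (j = -3 + (2*5)*(-2) = -3 + 10*(-2) = -3 - 20 = -23)
q(L, y) = -20 - L (q(L, y) = 3 + (-23 - L) = -20 - L)
E(24)/1790 + 2313/q(24, 14) = 24/1790 + 2313/(-20 - 1*24) = 24*(1/1790) + 2313/(-20 - 24) = 12/895 + 2313/(-44) = 12/895 + 2313*(-1/44) = 12/895 - 2313/44 = -2069607/39380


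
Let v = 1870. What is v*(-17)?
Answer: -31790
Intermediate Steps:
v*(-17) = 1870*(-17) = -31790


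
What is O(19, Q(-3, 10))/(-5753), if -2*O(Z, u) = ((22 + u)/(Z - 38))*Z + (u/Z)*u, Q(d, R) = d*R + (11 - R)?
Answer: 487/109307 ≈ 0.0044553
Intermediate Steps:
Q(d, R) = 11 - R + R*d (Q(d, R) = R*d + (11 - R) = 11 - R + R*d)
O(Z, u) = -u²/(2*Z) - Z*(22 + u)/(2*(-38 + Z)) (O(Z, u) = -(((22 + u)/(Z - 38))*Z + (u/Z)*u)/2 = -(((22 + u)/(-38 + Z))*Z + u²/Z)/2 = -(Z*(22 + u)/(-38 + Z) + u²/Z)/2 = -(u²/Z + Z*(22 + u)/(-38 + Z))/2 = -u²/(2*Z) - Z*(22 + u)/(2*(-38 + Z)))
O(19, Q(-3, 10))/(-5753) = ((½)*(-22*19² + 38*(11 - 1*10 + 10*(-3))² - 1*19*(11 - 1*10 + 10*(-3))² - 1*(11 - 1*10 + 10*(-3))*19²)/(19*(-38 + 19)))/(-5753) = ((½)*(1/19)*(-22*361 + 38*(11 - 10 - 30)² - 1*19*(11 - 10 - 30)² - 1*(11 - 10 - 30)*361)/(-19))*(-1/5753) = ((½)*(1/19)*(-1/19)*(-7942 + 38*(-29)² - 1*19*(-29)² - 1*(-29)*361))*(-1/5753) = ((½)*(1/19)*(-1/19)*(-7942 + 38*841 - 1*19*841 + 10469))*(-1/5753) = ((½)*(1/19)*(-1/19)*(-7942 + 31958 - 15979 + 10469))*(-1/5753) = ((½)*(1/19)*(-1/19)*18506)*(-1/5753) = -487/19*(-1/5753) = 487/109307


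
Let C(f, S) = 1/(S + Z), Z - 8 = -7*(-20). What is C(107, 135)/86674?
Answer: 1/24528742 ≈ 4.0768e-8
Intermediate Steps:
Z = 148 (Z = 8 - 7*(-20) = 8 + 140 = 148)
C(f, S) = 1/(148 + S) (C(f, S) = 1/(S + 148) = 1/(148 + S))
C(107, 135)/86674 = 1/((148 + 135)*86674) = (1/86674)/283 = (1/283)*(1/86674) = 1/24528742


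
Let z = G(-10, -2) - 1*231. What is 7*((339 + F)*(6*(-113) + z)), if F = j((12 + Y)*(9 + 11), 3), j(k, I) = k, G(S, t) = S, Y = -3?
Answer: -3338727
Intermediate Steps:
F = 180 (F = (12 - 3)*(9 + 11) = 9*20 = 180)
z = -241 (z = -10 - 1*231 = -10 - 231 = -241)
7*((339 + F)*(6*(-113) + z)) = 7*((339 + 180)*(6*(-113) - 241)) = 7*(519*(-678 - 241)) = 7*(519*(-919)) = 7*(-476961) = -3338727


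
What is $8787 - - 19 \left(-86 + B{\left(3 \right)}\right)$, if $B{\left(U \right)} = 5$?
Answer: $7248$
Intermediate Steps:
$8787 - - 19 \left(-86 + B{\left(3 \right)}\right) = 8787 - - 19 \left(-86 + 5\right) = 8787 - \left(-19\right) \left(-81\right) = 8787 - 1539 = 7248$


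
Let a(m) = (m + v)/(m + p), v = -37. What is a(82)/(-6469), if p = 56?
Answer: -15/297574 ≈ -5.0408e-5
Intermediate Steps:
a(m) = (-37 + m)/(56 + m) (a(m) = (m - 37)/(m + 56) = (-37 + m)/(56 + m))
a(82)/(-6469) = ((-37 + 82)/(56 + 82))/(-6469) = (45/138)*(-1/6469) = ((1/138)*45)*(-1/6469) = (15/46)*(-1/6469) = -15/297574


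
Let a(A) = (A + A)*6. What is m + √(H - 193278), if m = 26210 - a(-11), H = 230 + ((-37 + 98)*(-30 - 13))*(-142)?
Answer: 26342 + √179418 ≈ 26766.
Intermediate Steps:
H = 372696 (H = 230 + (61*(-43))*(-142) = 230 - 2623*(-142) = 230 + 372466 = 372696)
a(A) = 12*A (a(A) = (2*A)*6 = 12*A)
m = 26342 (m = 26210 - 12*(-11) = 26210 - 1*(-132) = 26210 + 132 = 26342)
m + √(H - 193278) = 26342 + √(372696 - 193278) = 26342 + √179418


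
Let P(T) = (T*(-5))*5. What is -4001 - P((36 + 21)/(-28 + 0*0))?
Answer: -113453/28 ≈ -4051.9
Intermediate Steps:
P(T) = -25*T (P(T) = -5*T*5 = -25*T)
-4001 - P((36 + 21)/(-28 + 0*0)) = -4001 - (-25)*(36 + 21)/(-28 + 0*0) = -4001 - (-25)*57/(-28 + 0) = -4001 - (-25)*57/(-28) = -4001 - (-25)*57*(-1/28) = -4001 - (-25)*(-57)/28 = -4001 - 1*1425/28 = -4001 - 1425/28 = -113453/28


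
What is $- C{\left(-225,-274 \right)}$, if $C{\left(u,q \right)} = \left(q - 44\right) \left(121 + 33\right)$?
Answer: $48972$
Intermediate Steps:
$C{\left(u,q \right)} = -6776 + 154 q$ ($C{\left(u,q \right)} = \left(-44 + q\right) 154 = -6776 + 154 q$)
$- C{\left(-225,-274 \right)} = - (-6776 + 154 \left(-274\right)) = - (-6776 - 42196) = \left(-1\right) \left(-48972\right) = 48972$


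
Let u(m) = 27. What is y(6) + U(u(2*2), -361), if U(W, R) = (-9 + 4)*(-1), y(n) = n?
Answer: 11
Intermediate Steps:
U(W, R) = 5 (U(W, R) = -5*(-1) = 5)
y(6) + U(u(2*2), -361) = 6 + 5 = 11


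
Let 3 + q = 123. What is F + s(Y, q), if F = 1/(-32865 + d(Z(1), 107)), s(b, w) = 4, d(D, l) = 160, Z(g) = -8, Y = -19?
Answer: 130819/32705 ≈ 4.0000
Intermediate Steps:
q = 120 (q = -3 + 123 = 120)
F = -1/32705 (F = 1/(-32865 + 160) = 1/(-32705) = -1/32705 ≈ -3.0576e-5)
F + s(Y, q) = -1/32705 + 4 = 130819/32705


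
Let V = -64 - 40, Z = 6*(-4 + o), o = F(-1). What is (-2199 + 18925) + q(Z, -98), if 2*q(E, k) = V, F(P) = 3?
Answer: 16674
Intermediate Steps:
o = 3
Z = -6 (Z = 6*(-4 + 3) = 6*(-1) = -6)
V = -104
q(E, k) = -52 (q(E, k) = (1/2)*(-104) = -52)
(-2199 + 18925) + q(Z, -98) = (-2199 + 18925) - 52 = 16726 - 52 = 16674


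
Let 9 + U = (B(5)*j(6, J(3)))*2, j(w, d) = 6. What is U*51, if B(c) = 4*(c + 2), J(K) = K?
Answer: 16677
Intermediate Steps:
B(c) = 8 + 4*c (B(c) = 4*(2 + c) = 8 + 4*c)
U = 327 (U = -9 + ((8 + 4*5)*6)*2 = -9 + ((8 + 20)*6)*2 = -9 + (28*6)*2 = -9 + 168*2 = -9 + 336 = 327)
U*51 = 327*51 = 16677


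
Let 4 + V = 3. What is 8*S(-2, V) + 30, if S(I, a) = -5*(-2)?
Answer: 110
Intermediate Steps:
V = -1 (V = -4 + 3 = -1)
S(I, a) = 10
8*S(-2, V) + 30 = 8*10 + 30 = 80 + 30 = 110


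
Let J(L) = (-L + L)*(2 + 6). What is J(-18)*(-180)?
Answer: 0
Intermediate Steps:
J(L) = 0 (J(L) = 0*8 = 0)
J(-18)*(-180) = 0*(-180) = 0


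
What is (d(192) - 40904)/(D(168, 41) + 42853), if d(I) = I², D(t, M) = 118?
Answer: -4040/42971 ≈ -0.094017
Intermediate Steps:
(d(192) - 40904)/(D(168, 41) + 42853) = (192² - 40904)/(118 + 42853) = (36864 - 40904)/42971 = -4040*1/42971 = -4040/42971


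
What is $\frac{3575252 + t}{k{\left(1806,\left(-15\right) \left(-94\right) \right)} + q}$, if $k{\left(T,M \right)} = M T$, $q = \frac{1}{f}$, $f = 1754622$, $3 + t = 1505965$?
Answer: $\frac{8915609871108}{4468074738121} \approx 1.9954$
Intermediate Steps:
$t = 1505962$ ($t = -3 + 1505965 = 1505962$)
$q = \frac{1}{1754622} \approx 5.6992 \cdot 10^{-7}$
$\frac{3575252 + t}{k{\left(1806,\left(-15\right) \left(-94\right) \right)} + q} = \frac{3575252 + 1505962}{\left(-15\right) \left(-94\right) 1806 + \frac{1}{1754622}} = \frac{5081214}{1410 \cdot 1806 + \frac{1}{1754622}} = \frac{5081214}{2546460 + \frac{1}{1754622}} = \frac{5081214}{\frac{4468074738121}{1754622}} = 5081214 \cdot \frac{1754622}{4468074738121} = \frac{8915609871108}{4468074738121}$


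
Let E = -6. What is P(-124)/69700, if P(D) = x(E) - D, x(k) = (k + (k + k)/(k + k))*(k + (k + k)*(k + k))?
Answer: -283/34850 ≈ -0.0081205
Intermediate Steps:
x(k) = (1 + k)*(k + 4*k²) (x(k) = (k + (2*k)/((2*k)))*(k + (2*k)*(2*k)) = (k + (2*k)*(1/(2*k)))*(k + 4*k²) = (k + 1)*(k + 4*k²) = (1 + k)*(k + 4*k²))
P(D) = -690 - D (P(D) = -6*(1 + 4*(-6)² + 5*(-6)) - D = -6*(1 + 4*36 - 30) - D = -6*(1 + 144 - 30) - D = -6*115 - D = -690 - D)
P(-124)/69700 = (-690 - 1*(-124))/69700 = (-690 + 124)*(1/69700) = -566*1/69700 = -283/34850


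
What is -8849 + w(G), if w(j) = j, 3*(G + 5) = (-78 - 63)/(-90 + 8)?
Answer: -725981/82 ≈ -8853.4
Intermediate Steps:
G = -363/82 (G = -5 + ((-78 - 63)/(-90 + 8))/3 = -5 + (-141/(-82))/3 = -5 + (-141*(-1/82))/3 = -5 + (1/3)*(141/82) = -5 + 47/82 = -363/82 ≈ -4.4268)
-8849 + w(G) = -8849 - 363/82 = -725981/82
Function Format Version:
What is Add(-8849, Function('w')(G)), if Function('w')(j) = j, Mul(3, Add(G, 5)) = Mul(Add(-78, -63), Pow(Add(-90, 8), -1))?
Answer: Rational(-725981, 82) ≈ -8853.4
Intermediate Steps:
G = Rational(-363, 82) (G = Add(-5, Mul(Rational(1, 3), Mul(Add(-78, -63), Pow(Add(-90, 8), -1)))) = Add(-5, Mul(Rational(1, 3), Mul(-141, Pow(-82, -1)))) = Add(-5, Mul(Rational(1, 3), Mul(-141, Rational(-1, 82)))) = Add(-5, Mul(Rational(1, 3), Rational(141, 82))) = Add(-5, Rational(47, 82)) = Rational(-363, 82) ≈ -4.4268)
Add(-8849, Function('w')(G)) = Add(-8849, Rational(-363, 82)) = Rational(-725981, 82)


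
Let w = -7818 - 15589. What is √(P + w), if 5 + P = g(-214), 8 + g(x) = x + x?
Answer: 2*I*√5962 ≈ 154.43*I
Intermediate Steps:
g(x) = -8 + 2*x (g(x) = -8 + (x + x) = -8 + 2*x)
w = -23407
P = -441 (P = -5 + (-8 + 2*(-214)) = -5 + (-8 - 428) = -5 - 436 = -441)
√(P + w) = √(-441 - 23407) = √(-23848) = 2*I*√5962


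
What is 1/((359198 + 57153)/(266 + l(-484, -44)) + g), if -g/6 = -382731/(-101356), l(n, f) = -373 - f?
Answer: -3192714/21172172137 ≈ -0.00015080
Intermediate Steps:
g = -1148193/50678 (g = -(-2296386)/(-101356) = -(-2296386)*(-1)/101356 = -6*382731/101356 = -1148193/50678 ≈ -22.657)
1/((359198 + 57153)/(266 + l(-484, -44)) + g) = 1/((359198 + 57153)/(266 + (-373 - 1*(-44))) - 1148193/50678) = 1/(416351/(266 + (-373 + 44)) - 1148193/50678) = 1/(416351/(266 - 329) - 1148193/50678) = 1/(416351/(-63) - 1148193/50678) = 1/(416351*(-1/63) - 1148193/50678) = 1/(-416351/63 - 1148193/50678) = 1/(-21172172137/3192714) = -3192714/21172172137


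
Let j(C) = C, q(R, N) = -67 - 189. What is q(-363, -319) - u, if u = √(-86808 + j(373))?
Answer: -256 - I*√86435 ≈ -256.0 - 294.0*I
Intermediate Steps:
q(R, N) = -256
u = I*√86435 (u = √(-86808 + 373) = √(-86435) = I*√86435 ≈ 294.0*I)
q(-363, -319) - u = -256 - I*√86435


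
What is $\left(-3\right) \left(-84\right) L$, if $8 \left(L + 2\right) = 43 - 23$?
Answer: $126$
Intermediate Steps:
$L = \frac{1}{2}$ ($L = -2 + \frac{43 - 23}{8} = -2 + \frac{1}{8} \cdot 20 = -2 + \frac{5}{2} = \frac{1}{2} \approx 0.5$)
$\left(-3\right) \left(-84\right) L = \left(-3\right) \left(-84\right) \frac{1}{2} = 252 \cdot \frac{1}{2} = 126$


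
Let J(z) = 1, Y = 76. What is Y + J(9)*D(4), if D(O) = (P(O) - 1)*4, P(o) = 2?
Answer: 80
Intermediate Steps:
D(O) = 4 (D(O) = (2 - 1)*4 = 1*4 = 4)
Y + J(9)*D(4) = 76 + 1*4 = 76 + 4 = 80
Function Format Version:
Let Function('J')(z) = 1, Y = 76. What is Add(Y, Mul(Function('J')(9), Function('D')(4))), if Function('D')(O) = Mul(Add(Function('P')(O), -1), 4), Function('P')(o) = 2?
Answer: 80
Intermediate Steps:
Function('D')(O) = 4 (Function('D')(O) = Mul(Add(2, -1), 4) = Mul(1, 4) = 4)
Add(Y, Mul(Function('J')(9), Function('D')(4))) = Add(76, Mul(1, 4)) = Add(76, 4) = 80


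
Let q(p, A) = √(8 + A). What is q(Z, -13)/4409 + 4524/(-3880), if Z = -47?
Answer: -1131/970 + I*√5/4409 ≈ -1.166 + 0.00050716*I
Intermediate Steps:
q(Z, -13)/4409 + 4524/(-3880) = √(8 - 13)/4409 + 4524/(-3880) = √(-5)*(1/4409) + 4524*(-1/3880) = (I*√5)*(1/4409) - 1131/970 = I*√5/4409 - 1131/970 = -1131/970 + I*√5/4409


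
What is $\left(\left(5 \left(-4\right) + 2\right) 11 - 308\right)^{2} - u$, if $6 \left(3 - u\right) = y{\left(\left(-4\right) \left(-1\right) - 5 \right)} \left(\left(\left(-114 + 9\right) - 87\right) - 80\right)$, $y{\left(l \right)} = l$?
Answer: $\frac{768235}{3} \approx 2.5608 \cdot 10^{5}$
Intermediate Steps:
$u = - \frac{127}{3}$ ($u = 3 - \frac{\left(\left(-4\right) \left(-1\right) - 5\right) \left(\left(\left(-114 + 9\right) - 87\right) - 80\right)}{6} = 3 - \frac{\left(4 - 5\right) \left(\left(-105 - 87\right) - 80\right)}{6} = 3 - \frac{\left(-1\right) \left(-192 - 80\right)}{6} = 3 - \frac{\left(-1\right) \left(-272\right)}{6} = 3 - \frac{136}{3} = - \frac{127}{3} \approx -42.333$)
$\left(\left(5 \left(-4\right) + 2\right) 11 - 308\right)^{2} - u = \left(\left(5 \left(-4\right) + 2\right) 11 - 308\right)^{2} - - \frac{127}{3} = \left(\left(-20 + 2\right) 11 - 308\right)^{2} + \frac{127}{3} = \left(\left(-18\right) 11 - 308\right)^{2} + \frac{127}{3} = \left(-198 - 308\right)^{2} + \frac{127}{3} = \left(-506\right)^{2} + \frac{127}{3} = 256036 + \frac{127}{3} = \frac{768235}{3}$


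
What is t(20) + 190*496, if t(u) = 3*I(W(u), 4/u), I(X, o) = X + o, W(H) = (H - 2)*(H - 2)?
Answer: 476063/5 ≈ 95213.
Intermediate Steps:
W(H) = (-2 + H)² (W(H) = (-2 + H)*(-2 + H) = (-2 + H)²)
t(u) = 3*(-2 + u)² + 12/u (t(u) = 3*((-2 + u)² + 4/u) = 3*(-2 + u)² + 12/u)
t(20) + 190*496 = (3*(-2 + 20)² + 12/20) + 190*496 = (3*18² + 12*(1/20)) + 94240 = (3*324 + ⅗) + 94240 = (972 + ⅗) + 94240 = 4863/5 + 94240 = 476063/5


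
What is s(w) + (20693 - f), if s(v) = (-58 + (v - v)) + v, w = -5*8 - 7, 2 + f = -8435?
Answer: 29025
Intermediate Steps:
f = -8437 (f = -2 - 8435 = -8437)
w = -47 (w = -40 - 7 = -47)
s(v) = -58 + v (s(v) = (-58 + 0) + v = -58 + v)
s(w) + (20693 - f) = (-58 - 47) + (20693 - 1*(-8437)) = -105 + (20693 + 8437) = -105 + 29130 = 29025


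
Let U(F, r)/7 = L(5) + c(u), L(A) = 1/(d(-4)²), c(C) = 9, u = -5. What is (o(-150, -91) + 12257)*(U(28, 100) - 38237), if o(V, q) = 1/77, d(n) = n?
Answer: -288222612415/616 ≈ -4.6789e+8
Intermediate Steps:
o(V, q) = 1/77
L(A) = 1/16 (L(A) = 1/((-4)²) = 1/16)
U(F, r) = 1015/16 (U(F, r) = 7*(1/16 + 9) = 7*(145/16) = 1015/16)
(o(-150, -91) + 12257)*(U(28, 100) - 38237) = (1/77 + 12257)*(1015/16 - 38237) = (943790/77)*(-610777/16) = -288222612415/616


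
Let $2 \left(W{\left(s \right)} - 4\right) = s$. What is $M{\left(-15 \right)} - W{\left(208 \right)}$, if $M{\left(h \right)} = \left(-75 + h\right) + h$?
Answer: $-213$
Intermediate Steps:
$M{\left(h \right)} = -75 + 2 h$
$W{\left(s \right)} = 4 + \frac{s}{2}$
$M{\left(-15 \right)} - W{\left(208 \right)} = \left(-75 + 2 \left(-15\right)\right) - \left(4 + \frac{1}{2} \cdot 208\right) = \left(-75 - 30\right) - \left(4 + 104\right) = -105 - 108 = -213$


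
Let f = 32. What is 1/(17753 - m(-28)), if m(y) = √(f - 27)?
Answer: 17753/315169004 + √5/315169004 ≈ 5.6336e-5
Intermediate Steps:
m(y) = √5 (m(y) = √(32 - 27) = √5)
1/(17753 - m(-28)) = 1/(17753 - √5)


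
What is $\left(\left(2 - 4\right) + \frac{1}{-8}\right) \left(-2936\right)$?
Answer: $6239$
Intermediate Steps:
$\left(\left(2 - 4\right) + \frac{1}{-8}\right) \left(-2936\right) = \left(-2 - \frac{1}{8}\right) \left(-2936\right) = \left(- \frac{17}{8}\right) \left(-2936\right) = 6239$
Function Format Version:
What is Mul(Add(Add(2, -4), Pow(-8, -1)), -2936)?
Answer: 6239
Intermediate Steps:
Mul(Add(Add(2, -4), Pow(-8, -1)), -2936) = Mul(Add(-2, Rational(-1, 8)), -2936) = Mul(Rational(-17, 8), -2936) = 6239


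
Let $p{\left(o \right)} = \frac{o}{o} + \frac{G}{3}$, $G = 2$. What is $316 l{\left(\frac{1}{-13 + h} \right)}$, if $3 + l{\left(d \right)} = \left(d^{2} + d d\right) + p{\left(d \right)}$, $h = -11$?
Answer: $- \frac{30257}{72} \approx -420.24$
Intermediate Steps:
$p{\left(o \right)} = \frac{5}{3}$ ($p{\left(o \right)} = \frac{o}{o} + \frac{2}{3} = 1 + 2 \cdot \frac{1}{3} = 1 + \frac{2}{3} = \frac{5}{3}$)
$l{\left(d \right)} = - \frac{4}{3} + 2 d^{2}$ ($l{\left(d \right)} = -3 + \left(\left(d^{2} + d d\right) + \frac{5}{3}\right) = -3 + \left(\left(d^{2} + d^{2}\right) + \frac{5}{3}\right) = -3 + \left(2 d^{2} + \frac{5}{3}\right) = -3 + \left(\frac{5}{3} + 2 d^{2}\right) = - \frac{4}{3} + 2 d^{2}$)
$316 l{\left(\frac{1}{-13 + h} \right)} = 316 \left(- \frac{4}{3} + 2 \left(\frac{1}{-13 - 11}\right)^{2}\right) = 316 \left(- \frac{4}{3} + 2 \left(\frac{1}{-24}\right)^{2}\right) = 316 \left(- \frac{4}{3} + 2 \left(- \frac{1}{24}\right)^{2}\right) = 316 \left(- \frac{4}{3} + 2 \cdot \frac{1}{576}\right) = 316 \left(- \frac{4}{3} + \frac{1}{288}\right) = 316 \left(- \frac{383}{288}\right) = - \frac{30257}{72}$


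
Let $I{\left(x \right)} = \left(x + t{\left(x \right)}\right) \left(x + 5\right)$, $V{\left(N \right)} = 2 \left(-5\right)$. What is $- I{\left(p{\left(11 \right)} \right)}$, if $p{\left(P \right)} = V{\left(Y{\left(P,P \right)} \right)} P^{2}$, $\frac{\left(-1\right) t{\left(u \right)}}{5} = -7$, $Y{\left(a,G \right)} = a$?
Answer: $-1415875$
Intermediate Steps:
$V{\left(N \right)} = -10$
$t{\left(u \right)} = 35$ ($t{\left(u \right)} = \left(-5\right) \left(-7\right) = 35$)
$p{\left(P \right)} = - 10 P^{2}$
$I{\left(x \right)} = \left(5 + x\right) \left(35 + x\right)$ ($I{\left(x \right)} = \left(x + 35\right) \left(x + 5\right) = \left(35 + x\right) \left(5 + x\right) = \left(5 + x\right) \left(35 + x\right)$)
$- I{\left(p{\left(11 \right)} \right)} = - (175 + \left(- 10 \cdot 11^{2}\right)^{2} + 40 \left(- 10 \cdot 11^{2}\right)) = - (175 + \left(\left(-10\right) 121\right)^{2} + 40 \left(\left(-10\right) 121\right)) = - (175 + \left(-1210\right)^{2} + 40 \left(-1210\right)) = - (175 + 1464100 - 48400) = \left(-1\right) 1415875 = -1415875$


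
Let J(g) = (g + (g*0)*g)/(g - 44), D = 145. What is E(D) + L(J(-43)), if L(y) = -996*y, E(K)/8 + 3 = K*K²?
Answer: 707266028/29 ≈ 2.4388e+7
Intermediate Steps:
J(g) = g/(-44 + g) (J(g) = (g + 0*g)/(-44 + g) = (g + 0)/(-44 + g) = g/(-44 + g))
E(K) = -24 + 8*K³ (E(K) = -24 + 8*(K*K²) = -24 + 8*K³)
E(D) + L(J(-43)) = (-24 + 8*145³) - (-42828)/(-44 - 43) = (-24 + 8*3048625) - (-42828)/(-87) = (-24 + 24389000) - (-42828)*(-1)/87 = 24388976 - 996*43/87 = 24388976 - 14276/29 = 707266028/29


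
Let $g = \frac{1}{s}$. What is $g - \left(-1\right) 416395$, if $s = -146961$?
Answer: $\frac{61193825594}{146961} \approx 4.164 \cdot 10^{5}$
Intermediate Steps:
$g = - \frac{1}{146961}$ ($g = \frac{1}{-146961} = - \frac{1}{146961} \approx -6.8045 \cdot 10^{-6}$)
$g - \left(-1\right) 416395 = - \frac{1}{146961} - \left(-1\right) 416395 = - \frac{1}{146961} - -416395 = - \frac{1}{146961} + 416395 = \frac{61193825594}{146961}$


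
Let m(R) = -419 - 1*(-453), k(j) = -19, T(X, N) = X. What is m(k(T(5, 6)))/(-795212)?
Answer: -17/397606 ≈ -4.2756e-5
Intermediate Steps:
m(R) = 34 (m(R) = -419 + 453 = 34)
m(k(T(5, 6)))/(-795212) = 34/(-795212) = 34*(-1/795212) = -17/397606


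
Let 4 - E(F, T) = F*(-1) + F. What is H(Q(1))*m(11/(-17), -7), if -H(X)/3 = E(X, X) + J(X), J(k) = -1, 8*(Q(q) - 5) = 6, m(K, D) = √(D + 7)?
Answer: 0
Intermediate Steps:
m(K, D) = √(7 + D)
E(F, T) = 4 (E(F, T) = 4 - (F*(-1) + F) = 4 - (-F + F) = 4 - 1*0 = 4 + 0 = 4)
Q(q) = 23/4 (Q(q) = 5 + (⅛)*6 = 5 + ¾ = 23/4)
H(X) = -9 (H(X) = -3*(4 - 1) = -3*3 = -9)
H(Q(1))*m(11/(-17), -7) = -9*√(7 - 7) = -9*√0 = -9*0 = 0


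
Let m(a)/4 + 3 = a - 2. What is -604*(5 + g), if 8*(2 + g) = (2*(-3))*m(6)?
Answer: 0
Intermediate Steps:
m(a) = -20 + 4*a (m(a) = -12 + 4*(a - 2) = -12 + 4*(-2 + a) = -12 + (-8 + 4*a) = -20 + 4*a)
g = -5 (g = -2 + ((2*(-3))*(-20 + 4*6))/8 = -2 + (-6*(-20 + 24))/8 = -2 + (-6*4)/8 = -2 + (⅛)*(-24) = -2 - 3 = -5)
-604*(5 + g) = -604*(5 - 5) = -604*0 = 0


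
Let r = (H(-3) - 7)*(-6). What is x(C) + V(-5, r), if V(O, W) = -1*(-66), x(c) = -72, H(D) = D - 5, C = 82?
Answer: -6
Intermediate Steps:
H(D) = -5 + D
r = 90 (r = ((-5 - 3) - 7)*(-6) = (-8 - 7)*(-6) = -15*(-6) = 90)
V(O, W) = 66
x(C) + V(-5, r) = -72 + 66 = -6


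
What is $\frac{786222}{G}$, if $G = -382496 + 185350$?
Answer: $- \frac{393111}{98573} \approx -3.988$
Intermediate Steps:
$G = -197146$
$\frac{786222}{G} = \frac{786222}{-197146} = 786222 \left(- \frac{1}{197146}\right) = - \frac{393111}{98573}$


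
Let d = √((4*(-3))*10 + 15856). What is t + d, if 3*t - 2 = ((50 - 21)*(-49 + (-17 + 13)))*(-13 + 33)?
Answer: -10246 + 2*√3934 ≈ -10121.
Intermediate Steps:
d = 2*√3934 (d = √(-12*10 + 15856) = √(-120 + 15856) = √15736 = 2*√3934 ≈ 125.44)
t = -10246 (t = ⅔ + (((50 - 21)*(-49 + (-17 + 13)))*(-13 + 33))/3 = ⅔ + ((29*(-49 - 4))*20)/3 = ⅔ + ((29*(-53))*20)/3 = ⅔ + (-1537*20)/3 = ⅔ + (⅓)*(-30740) = ⅔ - 30740/3 = -10246)
t + d = -10246 + 2*√3934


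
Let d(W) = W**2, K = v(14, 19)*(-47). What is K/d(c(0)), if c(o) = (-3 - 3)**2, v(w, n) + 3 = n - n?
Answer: 47/432 ≈ 0.10880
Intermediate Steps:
v(w, n) = -3 (v(w, n) = -3 + (n - n) = -3 + 0 = -3)
c(o) = 36 (c(o) = (-6)**2 = 36)
K = 141 (K = -3*(-47) = 141)
K/d(c(0)) = 141/(36**2) = 141/1296 = 141*(1/1296) = 47/432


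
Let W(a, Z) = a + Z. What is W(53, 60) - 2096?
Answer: -1983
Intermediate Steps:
W(a, Z) = Z + a
W(53, 60) - 2096 = (60 + 53) - 2096 = 113 - 2096 = -1983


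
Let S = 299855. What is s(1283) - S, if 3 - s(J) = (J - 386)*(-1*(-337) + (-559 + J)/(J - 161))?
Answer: -112708605/187 ≈ -6.0272e+5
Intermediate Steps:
s(J) = 3 - (-386 + J)*(337 + (-559 + J)/(-161 + J)) (s(J) = 3 - (J - 386)*(-1*(-337) + (-559 + J)/(J - 161)) = 3 - (-386 + J)*(337 + (-559 + J)/(-161 + J)))
s(1283) - S = (-21159459 - 338*1283² + 185287*1283)/(-161 + 1283) - 1*299855 = (-21159459 - 338*1646089 + 237723221)/1122 - 299855 = (-21159459 - 556378082 + 237723221)/1122 - 299855 = (1/1122)*(-339814320) - 299855 = -56635720/187 - 299855 = -112708605/187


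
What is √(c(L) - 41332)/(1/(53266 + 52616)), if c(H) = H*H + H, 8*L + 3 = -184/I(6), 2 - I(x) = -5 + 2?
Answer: 52941*I*√66099559/20 ≈ 2.1521e+7*I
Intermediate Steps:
I(x) = 5 (I(x) = 2 - (-5 + 2) = 2 - 1*(-3) = 2 + 3 = 5)
L = -199/40 (L = -3/8 + (-184/5)/8 = -3/8 + (-184*⅕)/8 = -3/8 + (⅛)*(-184/5) = -3/8 - 23/5 = -199/40 ≈ -4.9750)
c(H) = H + H² (c(H) = H² + H = H + H²)
√(c(L) - 41332)/(1/(53266 + 52616)) = √(-199*(1 - 199/40)/40 - 41332)/(1/(53266 + 52616)) = √(-199/40*(-159/40) - 41332)/(1/105882) = √(31641/1600 - 41332)/(1/105882) = √(-66099559/1600)*105882 = (I*√66099559/40)*105882 = 52941*I*√66099559/20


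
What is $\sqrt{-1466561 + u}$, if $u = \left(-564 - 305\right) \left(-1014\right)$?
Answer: $i \sqrt{585395} \approx 765.11 i$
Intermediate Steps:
$u = 881166$ ($u = \left(-869\right) \left(-1014\right) = 881166$)
$\sqrt{-1466561 + u} = \sqrt{-1466561 + 881166} = \sqrt{-585395} = i \sqrt{585395}$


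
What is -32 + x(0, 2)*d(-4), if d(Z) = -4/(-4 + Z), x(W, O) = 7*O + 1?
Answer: -49/2 ≈ -24.500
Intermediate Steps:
x(W, O) = 1 + 7*O
-32 + x(0, 2)*d(-4) = -32 + (1 + 7*2)*(-4/(-4 - 4)) = -32 + (1 + 14)*(-4/(-8)) = -32 + 15*(-4*(-1/8)) = -32 + 15*(1/2) = -32 + 15/2 = -49/2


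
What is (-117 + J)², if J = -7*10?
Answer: 34969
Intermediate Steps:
J = -70
(-117 + J)² = (-117 - 70)² = (-187)² = 34969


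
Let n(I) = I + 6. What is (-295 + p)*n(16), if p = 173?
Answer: -2684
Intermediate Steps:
n(I) = 6 + I
(-295 + p)*n(16) = (-295 + 173)*(6 + 16) = -122*22 = -2684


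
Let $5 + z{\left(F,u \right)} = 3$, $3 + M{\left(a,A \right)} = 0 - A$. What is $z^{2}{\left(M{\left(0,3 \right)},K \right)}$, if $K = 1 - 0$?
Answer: $4$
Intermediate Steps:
$K = 1$ ($K = 1 + 0 = 1$)
$M{\left(a,A \right)} = -3 - A$ ($M{\left(a,A \right)} = -3 + \left(0 - A\right) = -3 - A$)
$z{\left(F,u \right)} = -2$ ($z{\left(F,u \right)} = -5 + 3 = -2$)
$z^{2}{\left(M{\left(0,3 \right)},K \right)} = \left(-2\right)^{2} = 4$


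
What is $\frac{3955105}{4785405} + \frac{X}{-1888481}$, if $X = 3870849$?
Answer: $- \frac{2210887902668}{1807429283961} \approx -1.2232$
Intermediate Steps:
$\frac{3955105}{4785405} + \frac{X}{-1888481} = \frac{3955105}{4785405} + \frac{3870849}{-1888481} = 3955105 \cdot \frac{1}{4785405} + 3870849 \left(- \frac{1}{1888481}\right) = \frac{791021}{957081} - \frac{3870849}{1888481} = - \frac{2210887902668}{1807429283961}$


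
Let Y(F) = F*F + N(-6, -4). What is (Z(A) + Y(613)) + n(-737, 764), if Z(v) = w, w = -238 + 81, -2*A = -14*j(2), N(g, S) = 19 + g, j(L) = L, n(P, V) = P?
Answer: 374888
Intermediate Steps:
A = 14 (A = -(-7)*2 = -½*(-28) = 14)
w = -157
Z(v) = -157
Y(F) = 13 + F² (Y(F) = F*F + (19 - 6) = F² + 13 = 13 + F²)
(Z(A) + Y(613)) + n(-737, 764) = (-157 + (13 + 613²)) - 737 = (-157 + (13 + 375769)) - 737 = (-157 + 375782) - 737 = 375625 - 737 = 374888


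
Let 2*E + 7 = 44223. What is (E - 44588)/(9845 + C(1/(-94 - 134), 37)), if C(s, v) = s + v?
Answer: -1025088/450619 ≈ -2.2748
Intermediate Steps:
E = 22108 (E = -7/2 + (½)*44223 = -7/2 + 44223/2 = 22108)
(E - 44588)/(9845 + C(1/(-94 - 134), 37)) = (22108 - 44588)/(9845 + (1/(-94 - 134) + 37)) = -22480/(9845 + (1/(-228) + 37)) = -22480/(9845 + (-1/228 + 37)) = -22480/(9845 + 8435/228) = -22480/2253095/228 = -22480*228/2253095 = -1025088/450619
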